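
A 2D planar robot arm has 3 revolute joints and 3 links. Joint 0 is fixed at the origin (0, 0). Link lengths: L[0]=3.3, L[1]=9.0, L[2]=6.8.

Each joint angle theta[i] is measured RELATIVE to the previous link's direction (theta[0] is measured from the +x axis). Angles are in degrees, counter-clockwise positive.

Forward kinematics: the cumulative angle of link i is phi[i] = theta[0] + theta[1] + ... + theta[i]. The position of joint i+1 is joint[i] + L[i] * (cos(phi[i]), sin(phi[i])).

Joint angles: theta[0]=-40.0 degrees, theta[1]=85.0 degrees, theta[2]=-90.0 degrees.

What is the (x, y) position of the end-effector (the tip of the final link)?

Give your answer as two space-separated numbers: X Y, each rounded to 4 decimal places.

joint[0] = (0.0000, 0.0000)  (base)
link 0: phi[0] = -40 = -40 deg
  cos(-40 deg) = 0.7660, sin(-40 deg) = -0.6428
  joint[1] = (0.0000, 0.0000) + 3.3 * (0.7660, -0.6428) = (0.0000 + 2.5279, 0.0000 + -2.1212) = (2.5279, -2.1212)
link 1: phi[1] = -40 + 85 = 45 deg
  cos(45 deg) = 0.7071, sin(45 deg) = 0.7071
  joint[2] = (2.5279, -2.1212) + 9 * (0.7071, 0.7071) = (2.5279 + 6.3640, -2.1212 + 6.3640) = (8.8919, 4.2428)
link 2: phi[2] = -40 + 85 + -90 = -45 deg
  cos(-45 deg) = 0.7071, sin(-45 deg) = -0.7071
  joint[3] = (8.8919, 4.2428) + 6.8 * (0.7071, -0.7071) = (8.8919 + 4.8083, 4.2428 + -4.8083) = (13.7002, -0.5656)
End effector: (13.7002, -0.5656)

Answer: 13.7002 -0.5656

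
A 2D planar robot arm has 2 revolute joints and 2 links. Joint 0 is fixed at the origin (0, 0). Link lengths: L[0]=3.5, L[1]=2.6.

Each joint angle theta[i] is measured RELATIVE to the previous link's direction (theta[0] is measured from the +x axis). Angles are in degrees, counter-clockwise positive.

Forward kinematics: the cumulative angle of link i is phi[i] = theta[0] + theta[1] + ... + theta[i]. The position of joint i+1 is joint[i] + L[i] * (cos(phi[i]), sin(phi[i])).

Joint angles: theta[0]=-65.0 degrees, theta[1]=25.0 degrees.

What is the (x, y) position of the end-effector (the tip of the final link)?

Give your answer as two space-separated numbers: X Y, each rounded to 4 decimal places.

joint[0] = (0.0000, 0.0000)  (base)
link 0: phi[0] = -65 = -65 deg
  cos(-65 deg) = 0.4226, sin(-65 deg) = -0.9063
  joint[1] = (0.0000, 0.0000) + 3.5 * (0.4226, -0.9063) = (0.0000 + 1.4792, 0.0000 + -3.1721) = (1.4792, -3.1721)
link 1: phi[1] = -65 + 25 = -40 deg
  cos(-40 deg) = 0.7660, sin(-40 deg) = -0.6428
  joint[2] = (1.4792, -3.1721) + 2.6 * (0.7660, -0.6428) = (1.4792 + 1.9917, -3.1721 + -1.6712) = (3.4709, -4.8433)
End effector: (3.4709, -4.8433)

Answer: 3.4709 -4.8433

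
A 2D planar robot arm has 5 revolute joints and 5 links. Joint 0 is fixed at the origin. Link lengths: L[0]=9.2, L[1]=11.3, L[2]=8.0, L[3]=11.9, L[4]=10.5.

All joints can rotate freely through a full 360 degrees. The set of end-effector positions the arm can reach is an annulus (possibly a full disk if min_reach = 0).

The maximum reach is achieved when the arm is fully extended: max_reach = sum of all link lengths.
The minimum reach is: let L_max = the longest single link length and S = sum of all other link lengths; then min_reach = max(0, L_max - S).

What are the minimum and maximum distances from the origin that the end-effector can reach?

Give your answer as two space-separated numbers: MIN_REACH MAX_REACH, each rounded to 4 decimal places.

Link lengths: [9.2, 11.3, 8.0, 11.9, 10.5]
max_reach = 9.2 + 11.3 + 8 + 11.9 + 10.5 = 50.9
L_max = max([9.2, 11.3, 8.0, 11.9, 10.5]) = 11.9
S (sum of others) = 50.9 - 11.9 = 39
min_reach = max(0, 11.9 - 39) = max(0, -27.1) = 0

Answer: 0.0000 50.9000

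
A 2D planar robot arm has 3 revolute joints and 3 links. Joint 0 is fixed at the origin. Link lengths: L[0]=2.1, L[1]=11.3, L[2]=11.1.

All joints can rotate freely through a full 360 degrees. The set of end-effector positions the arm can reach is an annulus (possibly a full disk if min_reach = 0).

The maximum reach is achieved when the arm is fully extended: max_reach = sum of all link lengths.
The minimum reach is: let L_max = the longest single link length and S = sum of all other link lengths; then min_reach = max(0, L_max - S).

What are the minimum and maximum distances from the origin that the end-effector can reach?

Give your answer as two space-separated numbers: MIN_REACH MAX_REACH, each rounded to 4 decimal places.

Link lengths: [2.1, 11.3, 11.1]
max_reach = 2.1 + 11.3 + 11.1 = 24.5
L_max = max([2.1, 11.3, 11.1]) = 11.3
S (sum of others) = 24.5 - 11.3 = 13.2
min_reach = max(0, 11.3 - 13.2) = max(0, -1.9) = 0

Answer: 0.0000 24.5000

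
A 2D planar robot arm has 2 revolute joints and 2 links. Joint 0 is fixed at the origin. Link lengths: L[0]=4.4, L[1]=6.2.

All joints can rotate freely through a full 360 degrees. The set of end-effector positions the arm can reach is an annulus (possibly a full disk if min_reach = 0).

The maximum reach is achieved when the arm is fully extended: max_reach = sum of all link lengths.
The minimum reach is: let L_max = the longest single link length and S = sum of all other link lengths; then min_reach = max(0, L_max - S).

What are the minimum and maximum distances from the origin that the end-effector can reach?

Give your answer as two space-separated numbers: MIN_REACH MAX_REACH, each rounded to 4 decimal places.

Answer: 1.8000 10.6000

Derivation:
Link lengths: [4.4, 6.2]
max_reach = 4.4 + 6.2 = 10.6
L_max = max([4.4, 6.2]) = 6.2
S (sum of others) = 10.6 - 6.2 = 4.4
min_reach = max(0, 6.2 - 4.4) = max(0, 1.8) = 1.8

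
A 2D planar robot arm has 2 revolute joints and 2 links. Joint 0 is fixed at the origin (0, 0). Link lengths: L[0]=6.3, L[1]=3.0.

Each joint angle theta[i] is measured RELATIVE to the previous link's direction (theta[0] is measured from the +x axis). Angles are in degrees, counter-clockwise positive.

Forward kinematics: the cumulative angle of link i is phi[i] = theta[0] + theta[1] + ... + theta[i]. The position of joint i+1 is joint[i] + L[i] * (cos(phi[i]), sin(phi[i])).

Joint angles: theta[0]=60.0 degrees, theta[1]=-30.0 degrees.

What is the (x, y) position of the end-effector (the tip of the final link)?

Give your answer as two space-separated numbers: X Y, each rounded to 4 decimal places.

joint[0] = (0.0000, 0.0000)  (base)
link 0: phi[0] = 60 = 60 deg
  cos(60 deg) = 0.5000, sin(60 deg) = 0.8660
  joint[1] = (0.0000, 0.0000) + 6.3 * (0.5000, 0.8660) = (0.0000 + 3.1500, 0.0000 + 5.4560) = (3.1500, 5.4560)
link 1: phi[1] = 60 + -30 = 30 deg
  cos(30 deg) = 0.8660, sin(30 deg) = 0.5000
  joint[2] = (3.1500, 5.4560) + 3 * (0.8660, 0.5000) = (3.1500 + 2.5981, 5.4560 + 1.5000) = (5.7481, 6.9560)
End effector: (5.7481, 6.9560)

Answer: 5.7481 6.9560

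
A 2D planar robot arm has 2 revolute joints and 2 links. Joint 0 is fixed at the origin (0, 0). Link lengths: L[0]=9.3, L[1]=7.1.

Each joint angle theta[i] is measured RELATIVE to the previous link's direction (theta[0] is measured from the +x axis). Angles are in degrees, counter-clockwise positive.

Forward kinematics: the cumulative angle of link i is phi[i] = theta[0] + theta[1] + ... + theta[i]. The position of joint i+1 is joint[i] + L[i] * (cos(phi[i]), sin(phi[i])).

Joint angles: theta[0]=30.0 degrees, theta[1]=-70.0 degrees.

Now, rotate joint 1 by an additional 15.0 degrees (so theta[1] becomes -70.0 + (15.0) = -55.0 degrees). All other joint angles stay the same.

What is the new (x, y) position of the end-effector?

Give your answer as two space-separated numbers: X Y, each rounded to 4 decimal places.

joint[0] = (0.0000, 0.0000)  (base)
link 0: phi[0] = 30 = 30 deg
  cos(30 deg) = 0.8660, sin(30 deg) = 0.5000
  joint[1] = (0.0000, 0.0000) + 9.3 * (0.8660, 0.5000) = (0.0000 + 8.0540, 0.0000 + 4.6500) = (8.0540, 4.6500)
link 1: phi[1] = 30 + -55 = -25 deg
  cos(-25 deg) = 0.9063, sin(-25 deg) = -0.4226
  joint[2] = (8.0540, 4.6500) + 7.1 * (0.9063, -0.4226) = (8.0540 + 6.4348, 4.6500 + -3.0006) = (14.4888, 1.6494)
End effector: (14.4888, 1.6494)

Answer: 14.4888 1.6494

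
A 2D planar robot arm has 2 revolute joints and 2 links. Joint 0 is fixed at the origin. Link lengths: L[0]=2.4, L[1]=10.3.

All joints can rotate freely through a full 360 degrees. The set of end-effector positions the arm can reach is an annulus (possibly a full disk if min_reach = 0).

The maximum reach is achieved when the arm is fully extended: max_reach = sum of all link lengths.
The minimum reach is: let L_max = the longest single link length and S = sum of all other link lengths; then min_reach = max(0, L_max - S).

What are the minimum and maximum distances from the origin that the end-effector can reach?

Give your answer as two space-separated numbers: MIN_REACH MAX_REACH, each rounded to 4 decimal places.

Answer: 7.9000 12.7000

Derivation:
Link lengths: [2.4, 10.3]
max_reach = 2.4 + 10.3 = 12.7
L_max = max([2.4, 10.3]) = 10.3
S (sum of others) = 12.7 - 10.3 = 2.4
min_reach = max(0, 10.3 - 2.4) = max(0, 7.9) = 7.9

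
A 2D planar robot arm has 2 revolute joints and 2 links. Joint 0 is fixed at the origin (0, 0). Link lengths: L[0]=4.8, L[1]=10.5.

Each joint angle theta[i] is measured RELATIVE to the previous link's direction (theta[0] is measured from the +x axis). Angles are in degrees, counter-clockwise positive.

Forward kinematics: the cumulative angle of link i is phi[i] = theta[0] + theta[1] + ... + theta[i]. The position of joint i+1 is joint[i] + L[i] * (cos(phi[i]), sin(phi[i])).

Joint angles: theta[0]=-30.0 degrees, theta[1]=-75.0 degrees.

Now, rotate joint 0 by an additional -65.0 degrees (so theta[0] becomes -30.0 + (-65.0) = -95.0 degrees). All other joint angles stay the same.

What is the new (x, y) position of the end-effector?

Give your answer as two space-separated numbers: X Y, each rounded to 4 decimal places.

Answer: -10.7588 -6.6050

Derivation:
joint[0] = (0.0000, 0.0000)  (base)
link 0: phi[0] = -95 = -95 deg
  cos(-95 deg) = -0.0872, sin(-95 deg) = -0.9962
  joint[1] = (0.0000, 0.0000) + 4.8 * (-0.0872, -0.9962) = (0.0000 + -0.4183, 0.0000 + -4.7817) = (-0.4183, -4.7817)
link 1: phi[1] = -95 + -75 = -170 deg
  cos(-170 deg) = -0.9848, sin(-170 deg) = -0.1736
  joint[2] = (-0.4183, -4.7817) + 10.5 * (-0.9848, -0.1736) = (-0.4183 + -10.3405, -4.7817 + -1.8233) = (-10.7588, -6.6050)
End effector: (-10.7588, -6.6050)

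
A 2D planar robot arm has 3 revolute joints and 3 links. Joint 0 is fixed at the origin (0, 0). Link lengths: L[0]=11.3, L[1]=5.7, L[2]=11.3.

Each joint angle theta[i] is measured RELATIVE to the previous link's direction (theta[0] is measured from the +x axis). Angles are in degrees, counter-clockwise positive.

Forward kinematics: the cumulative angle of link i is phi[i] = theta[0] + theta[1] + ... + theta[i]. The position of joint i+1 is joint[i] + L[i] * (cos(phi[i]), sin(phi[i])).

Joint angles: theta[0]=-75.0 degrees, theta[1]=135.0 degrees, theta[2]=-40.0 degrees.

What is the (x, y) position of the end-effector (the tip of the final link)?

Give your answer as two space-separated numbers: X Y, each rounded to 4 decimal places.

Answer: 16.3932 -2.1138

Derivation:
joint[0] = (0.0000, 0.0000)  (base)
link 0: phi[0] = -75 = -75 deg
  cos(-75 deg) = 0.2588, sin(-75 deg) = -0.9659
  joint[1] = (0.0000, 0.0000) + 11.3 * (0.2588, -0.9659) = (0.0000 + 2.9247, 0.0000 + -10.9150) = (2.9247, -10.9150)
link 1: phi[1] = -75 + 135 = 60 deg
  cos(60 deg) = 0.5000, sin(60 deg) = 0.8660
  joint[2] = (2.9247, -10.9150) + 5.7 * (0.5000, 0.8660) = (2.9247 + 2.8500, -10.9150 + 4.9363) = (5.7747, -5.9786)
link 2: phi[2] = -75 + 135 + -40 = 20 deg
  cos(20 deg) = 0.9397, sin(20 deg) = 0.3420
  joint[3] = (5.7747, -5.9786) + 11.3 * (0.9397, 0.3420) = (5.7747 + 10.6185, -5.9786 + 3.8648) = (16.3932, -2.1138)
End effector: (16.3932, -2.1138)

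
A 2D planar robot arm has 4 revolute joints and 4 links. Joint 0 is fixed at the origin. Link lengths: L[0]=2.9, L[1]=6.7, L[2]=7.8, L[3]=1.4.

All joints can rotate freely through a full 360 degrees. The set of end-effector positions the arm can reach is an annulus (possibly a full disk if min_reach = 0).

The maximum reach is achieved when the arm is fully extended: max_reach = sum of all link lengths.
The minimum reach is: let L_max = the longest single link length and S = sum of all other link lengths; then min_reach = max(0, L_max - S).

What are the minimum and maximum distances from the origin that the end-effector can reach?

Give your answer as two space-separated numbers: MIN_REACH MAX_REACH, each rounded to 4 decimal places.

Answer: 0.0000 18.8000

Derivation:
Link lengths: [2.9, 6.7, 7.8, 1.4]
max_reach = 2.9 + 6.7 + 7.8 + 1.4 = 18.8
L_max = max([2.9, 6.7, 7.8, 1.4]) = 7.8
S (sum of others) = 18.8 - 7.8 = 11
min_reach = max(0, 7.8 - 11) = max(0, -3.2) = 0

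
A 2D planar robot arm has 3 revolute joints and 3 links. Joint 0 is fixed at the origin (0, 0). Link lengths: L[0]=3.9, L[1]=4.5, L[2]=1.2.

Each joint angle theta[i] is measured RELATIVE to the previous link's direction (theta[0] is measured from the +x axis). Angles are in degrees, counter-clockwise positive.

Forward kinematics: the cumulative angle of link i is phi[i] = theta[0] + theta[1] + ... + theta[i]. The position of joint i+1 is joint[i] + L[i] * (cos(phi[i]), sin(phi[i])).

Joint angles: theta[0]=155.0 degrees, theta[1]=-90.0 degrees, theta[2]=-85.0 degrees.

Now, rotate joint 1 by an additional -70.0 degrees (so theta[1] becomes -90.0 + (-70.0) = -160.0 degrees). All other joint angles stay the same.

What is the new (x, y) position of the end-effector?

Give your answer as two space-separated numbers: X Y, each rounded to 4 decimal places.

Answer: 0.9483 0.0560

Derivation:
joint[0] = (0.0000, 0.0000)  (base)
link 0: phi[0] = 155 = 155 deg
  cos(155 deg) = -0.9063, sin(155 deg) = 0.4226
  joint[1] = (0.0000, 0.0000) + 3.9 * (-0.9063, 0.4226) = (0.0000 + -3.5346, 0.0000 + 1.6482) = (-3.5346, 1.6482)
link 1: phi[1] = 155 + -160 = -5 deg
  cos(-5 deg) = 0.9962, sin(-5 deg) = -0.0872
  joint[2] = (-3.5346, 1.6482) + 4.5 * (0.9962, -0.0872) = (-3.5346 + 4.4829, 1.6482 + -0.3922) = (0.9483, 1.2560)
link 2: phi[2] = 155 + -160 + -85 = -90 deg
  cos(-90 deg) = 0.0000, sin(-90 deg) = -1.0000
  joint[3] = (0.9483, 1.2560) + 1.2 * (0.0000, -1.0000) = (0.9483 + 0.0000, 1.2560 + -1.2000) = (0.9483, 0.0560)
End effector: (0.9483, 0.0560)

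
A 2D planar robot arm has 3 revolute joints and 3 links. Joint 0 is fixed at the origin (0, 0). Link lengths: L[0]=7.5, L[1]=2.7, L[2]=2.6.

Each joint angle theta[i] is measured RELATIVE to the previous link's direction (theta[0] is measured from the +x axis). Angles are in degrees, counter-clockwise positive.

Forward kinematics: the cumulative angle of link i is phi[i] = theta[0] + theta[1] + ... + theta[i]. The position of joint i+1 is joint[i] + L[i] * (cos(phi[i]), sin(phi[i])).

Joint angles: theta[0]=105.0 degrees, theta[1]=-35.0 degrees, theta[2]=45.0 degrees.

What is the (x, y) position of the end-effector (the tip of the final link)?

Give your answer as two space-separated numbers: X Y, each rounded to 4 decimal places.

Answer: -2.1165 12.1380

Derivation:
joint[0] = (0.0000, 0.0000)  (base)
link 0: phi[0] = 105 = 105 deg
  cos(105 deg) = -0.2588, sin(105 deg) = 0.9659
  joint[1] = (0.0000, 0.0000) + 7.5 * (-0.2588, 0.9659) = (0.0000 + -1.9411, 0.0000 + 7.2444) = (-1.9411, 7.2444)
link 1: phi[1] = 105 + -35 = 70 deg
  cos(70 deg) = 0.3420, sin(70 deg) = 0.9397
  joint[2] = (-1.9411, 7.2444) + 2.7 * (0.3420, 0.9397) = (-1.9411 + 0.9235, 7.2444 + 2.5372) = (-1.0177, 9.7816)
link 2: phi[2] = 105 + -35 + 45 = 115 deg
  cos(115 deg) = -0.4226, sin(115 deg) = 0.9063
  joint[3] = (-1.0177, 9.7816) + 2.6 * (-0.4226, 0.9063) = (-1.0177 + -1.0988, 9.7816 + 2.3564) = (-2.1165, 12.1380)
End effector: (-2.1165, 12.1380)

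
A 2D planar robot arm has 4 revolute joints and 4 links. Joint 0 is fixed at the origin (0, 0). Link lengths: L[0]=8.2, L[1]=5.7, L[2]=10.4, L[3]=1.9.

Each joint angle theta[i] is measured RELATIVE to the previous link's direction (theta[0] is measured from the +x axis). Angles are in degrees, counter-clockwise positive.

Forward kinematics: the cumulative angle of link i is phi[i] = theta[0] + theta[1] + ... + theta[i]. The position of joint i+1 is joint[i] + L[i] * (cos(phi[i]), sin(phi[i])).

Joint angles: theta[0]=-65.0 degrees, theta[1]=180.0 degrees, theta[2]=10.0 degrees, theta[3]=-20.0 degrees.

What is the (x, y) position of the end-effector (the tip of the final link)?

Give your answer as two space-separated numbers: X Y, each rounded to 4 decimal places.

joint[0] = (0.0000, 0.0000)  (base)
link 0: phi[0] = -65 = -65 deg
  cos(-65 deg) = 0.4226, sin(-65 deg) = -0.9063
  joint[1] = (0.0000, 0.0000) + 8.2 * (0.4226, -0.9063) = (0.0000 + 3.4655, 0.0000 + -7.4317) = (3.4655, -7.4317)
link 1: phi[1] = -65 + 180 = 115 deg
  cos(115 deg) = -0.4226, sin(115 deg) = 0.9063
  joint[2] = (3.4655, -7.4317) + 5.7 * (-0.4226, 0.9063) = (3.4655 + -2.4089, -7.4317 + 5.1660) = (1.0565, -2.2658)
link 2: phi[2] = -65 + 180 + 10 = 125 deg
  cos(125 deg) = -0.5736, sin(125 deg) = 0.8192
  joint[3] = (1.0565, -2.2658) + 10.4 * (-0.5736, 0.8192) = (1.0565 + -5.9652, -2.2658 + 8.5192) = (-4.9086, 6.2534)
link 3: phi[3] = -65 + 180 + 10 + -20 = 105 deg
  cos(105 deg) = -0.2588, sin(105 deg) = 0.9659
  joint[4] = (-4.9086, 6.2534) + 1.9 * (-0.2588, 0.9659) = (-4.9086 + -0.4918, 6.2534 + 1.8353) = (-5.4004, 8.0887)
End effector: (-5.4004, 8.0887)

Answer: -5.4004 8.0887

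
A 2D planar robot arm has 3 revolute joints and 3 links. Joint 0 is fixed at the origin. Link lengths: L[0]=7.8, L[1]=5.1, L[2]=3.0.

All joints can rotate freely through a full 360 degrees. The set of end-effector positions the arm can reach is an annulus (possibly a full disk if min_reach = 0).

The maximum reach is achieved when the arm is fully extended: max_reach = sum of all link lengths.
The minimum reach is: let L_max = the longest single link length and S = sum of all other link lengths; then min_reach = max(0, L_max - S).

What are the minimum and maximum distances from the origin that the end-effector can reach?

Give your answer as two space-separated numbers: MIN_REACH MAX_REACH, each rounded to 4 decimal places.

Link lengths: [7.8, 5.1, 3.0]
max_reach = 7.8 + 5.1 + 3 = 15.9
L_max = max([7.8, 5.1, 3.0]) = 7.8
S (sum of others) = 15.9 - 7.8 = 8.1
min_reach = max(0, 7.8 - 8.1) = max(0, -0.3) = 0

Answer: 0.0000 15.9000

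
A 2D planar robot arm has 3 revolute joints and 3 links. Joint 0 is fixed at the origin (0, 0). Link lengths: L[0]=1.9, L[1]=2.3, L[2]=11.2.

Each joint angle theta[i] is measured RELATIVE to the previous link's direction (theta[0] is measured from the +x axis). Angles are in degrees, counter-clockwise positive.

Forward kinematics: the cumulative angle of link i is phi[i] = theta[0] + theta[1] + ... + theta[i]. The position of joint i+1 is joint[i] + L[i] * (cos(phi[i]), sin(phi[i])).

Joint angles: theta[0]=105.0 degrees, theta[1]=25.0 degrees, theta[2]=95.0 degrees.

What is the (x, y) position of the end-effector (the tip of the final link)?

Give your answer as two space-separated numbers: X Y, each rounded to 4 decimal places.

joint[0] = (0.0000, 0.0000)  (base)
link 0: phi[0] = 105 = 105 deg
  cos(105 deg) = -0.2588, sin(105 deg) = 0.9659
  joint[1] = (0.0000, 0.0000) + 1.9 * (-0.2588, 0.9659) = (0.0000 + -0.4918, 0.0000 + 1.8353) = (-0.4918, 1.8353)
link 1: phi[1] = 105 + 25 = 130 deg
  cos(130 deg) = -0.6428, sin(130 deg) = 0.7660
  joint[2] = (-0.4918, 1.8353) + 2.3 * (-0.6428, 0.7660) = (-0.4918 + -1.4784, 1.8353 + 1.7619) = (-1.9702, 3.5972)
link 2: phi[2] = 105 + 25 + 95 = 225 deg
  cos(225 deg) = -0.7071, sin(225 deg) = -0.7071
  joint[3] = (-1.9702, 3.5972) + 11.2 * (-0.7071, -0.7071) = (-1.9702 + -7.9196, 3.5972 + -7.9196) = (-9.8898, -4.3224)
End effector: (-9.8898, -4.3224)

Answer: -9.8898 -4.3224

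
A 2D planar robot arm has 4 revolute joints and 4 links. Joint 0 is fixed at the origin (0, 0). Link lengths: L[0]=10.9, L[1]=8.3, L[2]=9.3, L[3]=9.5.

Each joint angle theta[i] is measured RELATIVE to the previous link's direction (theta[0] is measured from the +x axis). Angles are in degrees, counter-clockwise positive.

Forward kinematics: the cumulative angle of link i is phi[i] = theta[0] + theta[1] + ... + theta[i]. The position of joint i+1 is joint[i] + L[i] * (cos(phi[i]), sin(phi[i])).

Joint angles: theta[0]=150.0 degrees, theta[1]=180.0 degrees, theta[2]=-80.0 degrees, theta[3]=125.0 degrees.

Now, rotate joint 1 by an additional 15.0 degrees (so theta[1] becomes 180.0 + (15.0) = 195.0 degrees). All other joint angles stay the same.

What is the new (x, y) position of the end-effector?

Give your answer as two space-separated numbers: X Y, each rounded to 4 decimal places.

joint[0] = (0.0000, 0.0000)  (base)
link 0: phi[0] = 150 = 150 deg
  cos(150 deg) = -0.8660, sin(150 deg) = 0.5000
  joint[1] = (0.0000, 0.0000) + 10.9 * (-0.8660, 0.5000) = (0.0000 + -9.4397, 0.0000 + 5.4500) = (-9.4397, 5.4500)
link 1: phi[1] = 150 + 195 = 345 deg
  cos(345 deg) = 0.9659, sin(345 deg) = -0.2588
  joint[2] = (-9.4397, 5.4500) + 8.3 * (0.9659, -0.2588) = (-9.4397 + 8.0172, 5.4500 + -2.1482) = (-1.4225, 3.3018)
link 2: phi[2] = 150 + 195 + -80 = 265 deg
  cos(265 deg) = -0.0872, sin(265 deg) = -0.9962
  joint[3] = (-1.4225, 3.3018) + 9.3 * (-0.0872, -0.9962) = (-1.4225 + -0.8105, 3.3018 + -9.2646) = (-2.2330, -5.9628)
link 3: phi[3] = 150 + 195 + -80 + 125 = 390 deg
  cos(390 deg) = 0.8660, sin(390 deg) = 0.5000
  joint[4] = (-2.2330, -5.9628) + 9.5 * (0.8660, 0.5000) = (-2.2330 + 8.2272, -5.9628 + 4.7500) = (5.9942, -1.2128)
End effector: (5.9942, -1.2128)

Answer: 5.9942 -1.2128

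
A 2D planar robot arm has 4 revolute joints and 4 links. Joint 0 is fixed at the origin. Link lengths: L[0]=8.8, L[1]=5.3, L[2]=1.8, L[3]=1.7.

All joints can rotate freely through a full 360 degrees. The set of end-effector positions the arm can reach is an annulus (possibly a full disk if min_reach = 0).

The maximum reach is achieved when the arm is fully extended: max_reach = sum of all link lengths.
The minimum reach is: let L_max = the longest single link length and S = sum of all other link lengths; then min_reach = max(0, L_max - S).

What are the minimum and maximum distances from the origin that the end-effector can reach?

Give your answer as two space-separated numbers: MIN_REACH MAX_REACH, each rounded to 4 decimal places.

Link lengths: [8.8, 5.3, 1.8, 1.7]
max_reach = 8.8 + 5.3 + 1.8 + 1.7 = 17.6
L_max = max([8.8, 5.3, 1.8, 1.7]) = 8.8
S (sum of others) = 17.6 - 8.8 = 8.8
min_reach = max(0, 8.8 - 8.8) = max(0, 0) = 0

Answer: 0.0000 17.6000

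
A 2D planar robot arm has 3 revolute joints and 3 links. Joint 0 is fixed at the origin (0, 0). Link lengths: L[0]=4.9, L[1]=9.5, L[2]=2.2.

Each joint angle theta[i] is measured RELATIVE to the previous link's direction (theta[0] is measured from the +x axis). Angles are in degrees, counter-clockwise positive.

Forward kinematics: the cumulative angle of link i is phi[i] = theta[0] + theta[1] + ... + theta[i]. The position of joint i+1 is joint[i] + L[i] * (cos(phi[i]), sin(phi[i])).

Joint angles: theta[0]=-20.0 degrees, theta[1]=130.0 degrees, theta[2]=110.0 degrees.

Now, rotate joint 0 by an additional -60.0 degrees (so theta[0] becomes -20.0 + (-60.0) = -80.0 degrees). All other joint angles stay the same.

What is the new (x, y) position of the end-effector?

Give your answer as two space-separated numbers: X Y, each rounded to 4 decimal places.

Answer: 4.8900 3.2043

Derivation:
joint[0] = (0.0000, 0.0000)  (base)
link 0: phi[0] = -80 = -80 deg
  cos(-80 deg) = 0.1736, sin(-80 deg) = -0.9848
  joint[1] = (0.0000, 0.0000) + 4.9 * (0.1736, -0.9848) = (0.0000 + 0.8509, 0.0000 + -4.8256) = (0.8509, -4.8256)
link 1: phi[1] = -80 + 130 = 50 deg
  cos(50 deg) = 0.6428, sin(50 deg) = 0.7660
  joint[2] = (0.8509, -4.8256) + 9.5 * (0.6428, 0.7660) = (0.8509 + 6.1065, -4.8256 + 7.2774) = (6.9574, 2.4519)
link 2: phi[2] = -80 + 130 + 110 = 160 deg
  cos(160 deg) = -0.9397, sin(160 deg) = 0.3420
  joint[3] = (6.9574, 2.4519) + 2.2 * (-0.9397, 0.3420) = (6.9574 + -2.0673, 2.4519 + 0.7524) = (4.8900, 3.2043)
End effector: (4.8900, 3.2043)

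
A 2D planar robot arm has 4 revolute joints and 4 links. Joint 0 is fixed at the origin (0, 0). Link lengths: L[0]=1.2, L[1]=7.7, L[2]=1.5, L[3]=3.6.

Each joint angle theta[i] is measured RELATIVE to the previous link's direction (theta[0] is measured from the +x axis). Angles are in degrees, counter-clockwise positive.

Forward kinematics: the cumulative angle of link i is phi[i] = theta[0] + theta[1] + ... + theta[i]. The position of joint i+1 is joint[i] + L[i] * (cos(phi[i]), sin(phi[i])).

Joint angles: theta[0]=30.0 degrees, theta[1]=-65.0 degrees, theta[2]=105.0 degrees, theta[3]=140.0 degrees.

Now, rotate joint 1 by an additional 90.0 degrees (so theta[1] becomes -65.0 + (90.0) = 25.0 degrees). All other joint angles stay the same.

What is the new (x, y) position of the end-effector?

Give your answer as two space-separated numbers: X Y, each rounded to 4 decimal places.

Answer: 5.8462 4.3028

Derivation:
joint[0] = (0.0000, 0.0000)  (base)
link 0: phi[0] = 30 = 30 deg
  cos(30 deg) = 0.8660, sin(30 deg) = 0.5000
  joint[1] = (0.0000, 0.0000) + 1.2 * (0.8660, 0.5000) = (0.0000 + 1.0392, 0.0000 + 0.6000) = (1.0392, 0.6000)
link 1: phi[1] = 30 + 25 = 55 deg
  cos(55 deg) = 0.5736, sin(55 deg) = 0.8192
  joint[2] = (1.0392, 0.6000) + 7.7 * (0.5736, 0.8192) = (1.0392 + 4.4165, 0.6000 + 6.3075) = (5.4558, 6.9075)
link 2: phi[2] = 30 + 25 + 105 = 160 deg
  cos(160 deg) = -0.9397, sin(160 deg) = 0.3420
  joint[3] = (5.4558, 6.9075) + 1.5 * (-0.9397, 0.3420) = (5.4558 + -1.4095, 6.9075 + 0.5130) = (4.0462, 7.4205)
link 3: phi[3] = 30 + 25 + 105 + 140 = 300 deg
  cos(300 deg) = 0.5000, sin(300 deg) = -0.8660
  joint[4] = (4.0462, 7.4205) + 3.6 * (0.5000, -0.8660) = (4.0462 + 1.8000, 7.4205 + -3.1177) = (5.8462, 4.3028)
End effector: (5.8462, 4.3028)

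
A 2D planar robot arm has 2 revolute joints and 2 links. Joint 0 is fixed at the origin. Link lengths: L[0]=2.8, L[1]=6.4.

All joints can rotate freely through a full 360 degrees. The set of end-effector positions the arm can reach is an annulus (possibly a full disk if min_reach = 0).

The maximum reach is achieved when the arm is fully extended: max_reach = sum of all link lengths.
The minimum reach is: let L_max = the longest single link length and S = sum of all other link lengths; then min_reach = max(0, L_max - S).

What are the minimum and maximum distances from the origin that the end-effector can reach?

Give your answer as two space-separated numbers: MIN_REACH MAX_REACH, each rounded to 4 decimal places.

Link lengths: [2.8, 6.4]
max_reach = 2.8 + 6.4 = 9.2
L_max = max([2.8, 6.4]) = 6.4
S (sum of others) = 9.2 - 6.4 = 2.8
min_reach = max(0, 6.4 - 2.8) = max(0, 3.6) = 3.6

Answer: 3.6000 9.2000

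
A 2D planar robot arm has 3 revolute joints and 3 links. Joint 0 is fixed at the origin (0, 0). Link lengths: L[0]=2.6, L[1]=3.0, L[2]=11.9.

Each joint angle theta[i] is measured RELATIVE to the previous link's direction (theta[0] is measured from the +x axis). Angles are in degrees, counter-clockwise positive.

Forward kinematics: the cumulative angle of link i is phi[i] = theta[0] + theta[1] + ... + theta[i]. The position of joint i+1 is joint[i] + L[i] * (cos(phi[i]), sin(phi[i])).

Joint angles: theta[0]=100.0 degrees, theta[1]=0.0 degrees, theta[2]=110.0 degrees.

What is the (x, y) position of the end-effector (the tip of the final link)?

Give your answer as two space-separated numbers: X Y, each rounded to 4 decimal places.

joint[0] = (0.0000, 0.0000)  (base)
link 0: phi[0] = 100 = 100 deg
  cos(100 deg) = -0.1736, sin(100 deg) = 0.9848
  joint[1] = (0.0000, 0.0000) + 2.6 * (-0.1736, 0.9848) = (0.0000 + -0.4515, 0.0000 + 2.5605) = (-0.4515, 2.5605)
link 1: phi[1] = 100 + 0 = 100 deg
  cos(100 deg) = -0.1736, sin(100 deg) = 0.9848
  joint[2] = (-0.4515, 2.5605) + 3 * (-0.1736, 0.9848) = (-0.4515 + -0.5209, 2.5605 + 2.9544) = (-0.9724, 5.5149)
link 2: phi[2] = 100 + 0 + 110 = 210 deg
  cos(210 deg) = -0.8660, sin(210 deg) = -0.5000
  joint[3] = (-0.9724, 5.5149) + 11.9 * (-0.8660, -0.5000) = (-0.9724 + -10.3057, 5.5149 + -5.9500) = (-11.2781, -0.4351)
End effector: (-11.2781, -0.4351)

Answer: -11.2781 -0.4351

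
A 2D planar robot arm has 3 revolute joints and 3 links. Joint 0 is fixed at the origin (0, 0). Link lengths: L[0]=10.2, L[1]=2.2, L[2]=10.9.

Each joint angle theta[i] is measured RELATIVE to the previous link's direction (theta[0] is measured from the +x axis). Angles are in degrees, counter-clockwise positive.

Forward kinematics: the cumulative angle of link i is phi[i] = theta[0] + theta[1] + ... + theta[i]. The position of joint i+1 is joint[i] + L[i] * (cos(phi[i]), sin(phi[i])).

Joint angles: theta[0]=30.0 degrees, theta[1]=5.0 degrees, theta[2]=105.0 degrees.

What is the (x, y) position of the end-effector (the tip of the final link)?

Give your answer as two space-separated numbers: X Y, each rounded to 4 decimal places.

Answer: 2.2857 13.3683

Derivation:
joint[0] = (0.0000, 0.0000)  (base)
link 0: phi[0] = 30 = 30 deg
  cos(30 deg) = 0.8660, sin(30 deg) = 0.5000
  joint[1] = (0.0000, 0.0000) + 10.2 * (0.8660, 0.5000) = (0.0000 + 8.8335, 0.0000 + 5.1000) = (8.8335, 5.1000)
link 1: phi[1] = 30 + 5 = 35 deg
  cos(35 deg) = 0.8192, sin(35 deg) = 0.5736
  joint[2] = (8.8335, 5.1000) + 2.2 * (0.8192, 0.5736) = (8.8335 + 1.8021, 5.1000 + 1.2619) = (10.6356, 6.3619)
link 2: phi[2] = 30 + 5 + 105 = 140 deg
  cos(140 deg) = -0.7660, sin(140 deg) = 0.6428
  joint[3] = (10.6356, 6.3619) + 10.9 * (-0.7660, 0.6428) = (10.6356 + -8.3499, 6.3619 + 7.0064) = (2.2857, 13.3683)
End effector: (2.2857, 13.3683)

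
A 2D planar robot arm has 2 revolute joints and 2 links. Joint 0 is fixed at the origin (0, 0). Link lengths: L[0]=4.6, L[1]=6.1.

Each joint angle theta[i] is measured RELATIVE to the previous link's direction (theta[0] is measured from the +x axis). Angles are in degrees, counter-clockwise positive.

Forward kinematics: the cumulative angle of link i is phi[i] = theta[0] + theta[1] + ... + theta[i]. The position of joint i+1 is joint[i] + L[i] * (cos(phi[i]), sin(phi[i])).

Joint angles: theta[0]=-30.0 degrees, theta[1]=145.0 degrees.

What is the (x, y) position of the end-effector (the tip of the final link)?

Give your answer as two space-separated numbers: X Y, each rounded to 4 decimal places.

Answer: 1.4057 3.2285

Derivation:
joint[0] = (0.0000, 0.0000)  (base)
link 0: phi[0] = -30 = -30 deg
  cos(-30 deg) = 0.8660, sin(-30 deg) = -0.5000
  joint[1] = (0.0000, 0.0000) + 4.6 * (0.8660, -0.5000) = (0.0000 + 3.9837, 0.0000 + -2.3000) = (3.9837, -2.3000)
link 1: phi[1] = -30 + 145 = 115 deg
  cos(115 deg) = -0.4226, sin(115 deg) = 0.9063
  joint[2] = (3.9837, -2.3000) + 6.1 * (-0.4226, 0.9063) = (3.9837 + -2.5780, -2.3000 + 5.5285) = (1.4057, 3.2285)
End effector: (1.4057, 3.2285)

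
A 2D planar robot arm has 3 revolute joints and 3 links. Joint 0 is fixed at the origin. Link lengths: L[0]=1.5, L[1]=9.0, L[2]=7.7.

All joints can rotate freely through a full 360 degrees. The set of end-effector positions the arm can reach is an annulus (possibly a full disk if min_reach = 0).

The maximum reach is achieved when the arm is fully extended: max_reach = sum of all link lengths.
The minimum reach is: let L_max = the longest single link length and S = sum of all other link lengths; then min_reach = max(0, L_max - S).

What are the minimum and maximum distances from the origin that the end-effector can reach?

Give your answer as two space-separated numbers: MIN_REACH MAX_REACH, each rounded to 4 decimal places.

Link lengths: [1.5, 9.0, 7.7]
max_reach = 1.5 + 9 + 7.7 = 18.2
L_max = max([1.5, 9.0, 7.7]) = 9
S (sum of others) = 18.2 - 9 = 9.2
min_reach = max(0, 9 - 9.2) = max(0, -0.2) = 0

Answer: 0.0000 18.2000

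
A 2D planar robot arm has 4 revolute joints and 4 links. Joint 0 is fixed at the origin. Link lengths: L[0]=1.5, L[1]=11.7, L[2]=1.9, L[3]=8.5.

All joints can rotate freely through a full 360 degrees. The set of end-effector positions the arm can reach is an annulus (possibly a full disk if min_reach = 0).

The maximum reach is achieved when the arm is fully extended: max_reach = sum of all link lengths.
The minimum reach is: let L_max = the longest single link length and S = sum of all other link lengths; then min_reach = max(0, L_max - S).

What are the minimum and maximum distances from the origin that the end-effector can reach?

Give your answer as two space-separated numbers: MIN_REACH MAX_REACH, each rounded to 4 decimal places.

Link lengths: [1.5, 11.7, 1.9, 8.5]
max_reach = 1.5 + 11.7 + 1.9 + 8.5 = 23.6
L_max = max([1.5, 11.7, 1.9, 8.5]) = 11.7
S (sum of others) = 23.6 - 11.7 = 11.9
min_reach = max(0, 11.7 - 11.9) = max(0, -0.2) = 0

Answer: 0.0000 23.6000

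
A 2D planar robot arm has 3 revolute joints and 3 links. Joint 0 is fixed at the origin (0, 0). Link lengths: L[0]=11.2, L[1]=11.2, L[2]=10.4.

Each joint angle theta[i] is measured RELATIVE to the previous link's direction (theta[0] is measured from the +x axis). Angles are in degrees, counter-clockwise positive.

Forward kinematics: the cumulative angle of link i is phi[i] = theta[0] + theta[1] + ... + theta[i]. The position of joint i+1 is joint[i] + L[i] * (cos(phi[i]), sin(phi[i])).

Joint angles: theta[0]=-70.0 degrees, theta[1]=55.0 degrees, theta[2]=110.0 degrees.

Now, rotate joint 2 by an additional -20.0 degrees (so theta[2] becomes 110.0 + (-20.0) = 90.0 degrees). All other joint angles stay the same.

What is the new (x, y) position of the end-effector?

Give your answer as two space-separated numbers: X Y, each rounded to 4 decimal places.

joint[0] = (0.0000, 0.0000)  (base)
link 0: phi[0] = -70 = -70 deg
  cos(-70 deg) = 0.3420, sin(-70 deg) = -0.9397
  joint[1] = (0.0000, 0.0000) + 11.2 * (0.3420, -0.9397) = (0.0000 + 3.8306, 0.0000 + -10.5246) = (3.8306, -10.5246)
link 1: phi[1] = -70 + 55 = -15 deg
  cos(-15 deg) = 0.9659, sin(-15 deg) = -0.2588
  joint[2] = (3.8306, -10.5246) + 11.2 * (0.9659, -0.2588) = (3.8306 + 10.8184, -10.5246 + -2.8988) = (14.6490, -13.4233)
link 2: phi[2] = -70 + 55 + 90 = 75 deg
  cos(75 deg) = 0.2588, sin(75 deg) = 0.9659
  joint[3] = (14.6490, -13.4233) + 10.4 * (0.2588, 0.9659) = (14.6490 + 2.6917, -13.4233 + 10.0456) = (17.3407, -3.3777)
End effector: (17.3407, -3.3777)

Answer: 17.3407 -3.3777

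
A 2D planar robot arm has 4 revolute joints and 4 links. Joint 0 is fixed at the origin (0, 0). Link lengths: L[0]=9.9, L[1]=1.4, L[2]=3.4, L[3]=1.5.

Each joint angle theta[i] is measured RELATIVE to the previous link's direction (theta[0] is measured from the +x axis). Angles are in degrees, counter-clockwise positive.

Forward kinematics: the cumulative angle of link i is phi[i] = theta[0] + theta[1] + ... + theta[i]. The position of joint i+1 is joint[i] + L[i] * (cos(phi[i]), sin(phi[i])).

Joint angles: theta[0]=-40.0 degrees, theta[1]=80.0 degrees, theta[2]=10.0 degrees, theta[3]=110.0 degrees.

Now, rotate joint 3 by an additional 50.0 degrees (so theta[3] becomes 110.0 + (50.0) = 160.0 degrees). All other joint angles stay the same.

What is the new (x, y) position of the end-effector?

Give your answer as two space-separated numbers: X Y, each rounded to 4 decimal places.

Answer: 9.5427 -3.6091

Derivation:
joint[0] = (0.0000, 0.0000)  (base)
link 0: phi[0] = -40 = -40 deg
  cos(-40 deg) = 0.7660, sin(-40 deg) = -0.6428
  joint[1] = (0.0000, 0.0000) + 9.9 * (0.7660, -0.6428) = (0.0000 + 7.5838, 0.0000 + -6.3636) = (7.5838, -6.3636)
link 1: phi[1] = -40 + 80 = 40 deg
  cos(40 deg) = 0.7660, sin(40 deg) = 0.6428
  joint[2] = (7.5838, -6.3636) + 1.4 * (0.7660, 0.6428) = (7.5838 + 1.0725, -6.3636 + 0.8999) = (8.6563, -5.4637)
link 2: phi[2] = -40 + 80 + 10 = 50 deg
  cos(50 deg) = 0.6428, sin(50 deg) = 0.7660
  joint[3] = (8.6563, -5.4637) + 3.4 * (0.6428, 0.7660) = (8.6563 + 2.1855, -5.4637 + 2.6046) = (10.8418, -2.8591)
link 3: phi[3] = -40 + 80 + 10 + 160 = 210 deg
  cos(210 deg) = -0.8660, sin(210 deg) = -0.5000
  joint[4] = (10.8418, -2.8591) + 1.5 * (-0.8660, -0.5000) = (10.8418 + -1.2990, -2.8591 + -0.7500) = (9.5427, -3.6091)
End effector: (9.5427, -3.6091)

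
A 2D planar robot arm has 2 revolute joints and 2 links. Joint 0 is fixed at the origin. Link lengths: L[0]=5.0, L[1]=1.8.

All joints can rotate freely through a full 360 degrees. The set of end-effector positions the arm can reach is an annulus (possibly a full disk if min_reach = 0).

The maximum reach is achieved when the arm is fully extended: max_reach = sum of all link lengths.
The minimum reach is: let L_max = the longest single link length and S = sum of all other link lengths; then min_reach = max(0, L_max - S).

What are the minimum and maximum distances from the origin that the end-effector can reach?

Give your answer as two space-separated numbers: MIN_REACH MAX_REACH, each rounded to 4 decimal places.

Answer: 3.2000 6.8000

Derivation:
Link lengths: [5.0, 1.8]
max_reach = 5 + 1.8 = 6.8
L_max = max([5.0, 1.8]) = 5
S (sum of others) = 6.8 - 5 = 1.8
min_reach = max(0, 5 - 1.8) = max(0, 3.2) = 3.2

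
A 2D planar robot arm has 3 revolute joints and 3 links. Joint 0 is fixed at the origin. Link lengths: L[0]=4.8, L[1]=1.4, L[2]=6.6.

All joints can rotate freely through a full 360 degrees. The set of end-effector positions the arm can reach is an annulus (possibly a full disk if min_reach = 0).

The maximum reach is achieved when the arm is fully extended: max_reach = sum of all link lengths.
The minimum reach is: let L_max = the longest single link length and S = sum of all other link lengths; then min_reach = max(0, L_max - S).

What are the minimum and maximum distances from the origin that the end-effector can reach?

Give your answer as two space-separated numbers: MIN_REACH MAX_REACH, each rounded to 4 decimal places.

Link lengths: [4.8, 1.4, 6.6]
max_reach = 4.8 + 1.4 + 6.6 = 12.8
L_max = max([4.8, 1.4, 6.6]) = 6.6
S (sum of others) = 12.8 - 6.6 = 6.2
min_reach = max(0, 6.6 - 6.2) = max(0, 0.4) = 0.4

Answer: 0.4000 12.8000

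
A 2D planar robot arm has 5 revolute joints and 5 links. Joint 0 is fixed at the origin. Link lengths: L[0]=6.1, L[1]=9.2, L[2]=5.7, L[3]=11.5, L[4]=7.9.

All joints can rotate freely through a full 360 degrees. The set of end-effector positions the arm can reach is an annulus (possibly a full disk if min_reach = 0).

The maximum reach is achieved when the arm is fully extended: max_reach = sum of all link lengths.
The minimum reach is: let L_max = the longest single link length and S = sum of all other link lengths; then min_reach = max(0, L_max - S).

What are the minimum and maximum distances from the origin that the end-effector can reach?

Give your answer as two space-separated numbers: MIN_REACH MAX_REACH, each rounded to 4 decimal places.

Link lengths: [6.1, 9.2, 5.7, 11.5, 7.9]
max_reach = 6.1 + 9.2 + 5.7 + 11.5 + 7.9 = 40.4
L_max = max([6.1, 9.2, 5.7, 11.5, 7.9]) = 11.5
S (sum of others) = 40.4 - 11.5 = 28.9
min_reach = max(0, 11.5 - 28.9) = max(0, -17.4) = 0

Answer: 0.0000 40.4000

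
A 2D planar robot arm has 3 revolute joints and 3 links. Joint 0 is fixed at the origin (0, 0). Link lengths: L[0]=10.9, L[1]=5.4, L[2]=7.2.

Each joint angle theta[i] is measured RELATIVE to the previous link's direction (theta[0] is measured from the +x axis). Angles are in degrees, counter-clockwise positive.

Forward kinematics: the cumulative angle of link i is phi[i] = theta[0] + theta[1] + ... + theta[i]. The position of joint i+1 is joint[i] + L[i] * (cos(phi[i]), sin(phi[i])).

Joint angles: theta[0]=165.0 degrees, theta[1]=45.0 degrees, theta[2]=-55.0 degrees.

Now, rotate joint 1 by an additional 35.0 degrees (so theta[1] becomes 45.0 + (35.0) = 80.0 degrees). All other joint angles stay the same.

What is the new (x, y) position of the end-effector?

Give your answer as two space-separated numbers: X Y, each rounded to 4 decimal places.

joint[0] = (0.0000, 0.0000)  (base)
link 0: phi[0] = 165 = 165 deg
  cos(165 deg) = -0.9659, sin(165 deg) = 0.2588
  joint[1] = (0.0000, 0.0000) + 10.9 * (-0.9659, 0.2588) = (0.0000 + -10.5286, 0.0000 + 2.8211) = (-10.5286, 2.8211)
link 1: phi[1] = 165 + 80 = 245 deg
  cos(245 deg) = -0.4226, sin(245 deg) = -0.9063
  joint[2] = (-10.5286, 2.8211) + 5.4 * (-0.4226, -0.9063) = (-10.5286 + -2.2821, 2.8211 + -4.8941) = (-12.8107, -2.0729)
link 2: phi[2] = 165 + 80 + -55 = 190 deg
  cos(190 deg) = -0.9848, sin(190 deg) = -0.1736
  joint[3] = (-12.8107, -2.0729) + 7.2 * (-0.9848, -0.1736) = (-12.8107 + -7.0906, -2.0729 + -1.2503) = (-19.9013, -3.3232)
End effector: (-19.9013, -3.3232)

Answer: -19.9013 -3.3232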